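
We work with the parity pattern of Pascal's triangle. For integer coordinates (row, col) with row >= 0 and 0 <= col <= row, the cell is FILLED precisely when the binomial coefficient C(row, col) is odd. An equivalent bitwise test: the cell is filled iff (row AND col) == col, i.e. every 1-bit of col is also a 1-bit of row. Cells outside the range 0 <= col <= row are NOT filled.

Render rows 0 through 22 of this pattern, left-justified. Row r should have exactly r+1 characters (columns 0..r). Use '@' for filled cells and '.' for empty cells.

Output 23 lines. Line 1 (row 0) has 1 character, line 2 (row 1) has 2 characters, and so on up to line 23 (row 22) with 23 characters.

Answer: @
@@
@.@
@@@@
@...@
@@..@@
@.@.@.@
@@@@@@@@
@.......@
@@......@@
@.@.....@.@
@@@@....@@@@
@...@...@...@
@@..@@..@@..@@
@.@.@.@.@.@.@.@
@@@@@@@@@@@@@@@@
@...............@
@@..............@@
@.@.............@.@
@@@@............@@@@
@...@...........@...@
@@..@@..........@@..@@
@.@.@.@.........@.@.@.@

Derivation:
r0=0: @
r1=1: @@
r2=10: @.@
r3=11: @@@@
r4=100: @...@
r5=101: @@..@@
r6=110: @.@.@.@
r7=111: @@@@@@@@
r8=1000: @.......@
r9=1001: @@......@@
r10=1010: @.@.....@.@
r11=1011: @@@@....@@@@
r12=1100: @...@...@...@
r13=1101: @@..@@..@@..@@
r14=1110: @.@.@.@.@.@.@.@
r15=1111: @@@@@@@@@@@@@@@@
r16=10000: @...............@
r17=10001: @@..............@@
r18=10010: @.@.............@.@
r19=10011: @@@@............@@@@
r20=10100: @...@...........@...@
r21=10101: @@..@@..........@@..@@
r22=10110: @.@.@.@.........@.@.@.@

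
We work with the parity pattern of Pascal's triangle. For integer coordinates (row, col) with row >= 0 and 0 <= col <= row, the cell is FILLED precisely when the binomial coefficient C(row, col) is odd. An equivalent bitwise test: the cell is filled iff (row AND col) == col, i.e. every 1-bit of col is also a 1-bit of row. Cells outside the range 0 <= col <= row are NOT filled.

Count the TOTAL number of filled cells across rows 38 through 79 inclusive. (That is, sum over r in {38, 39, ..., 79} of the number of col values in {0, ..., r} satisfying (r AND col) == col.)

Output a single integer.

Answer: 618

Derivation:
r38=100110 pc3: +8 =8
r39=100111 pc4: +16 =24
r40=101000 pc2: +4 =28
r41=101001 pc3: +8 =36
r42=101010 pc3: +8 =44
r43=101011 pc4: +16 =60
r44=101100 pc3: +8 =68
r45=101101 pc4: +16 =84
r46=101110 pc4: +16 =100
r47=101111 pc5: +32 =132
r48=110000 pc2: +4 =136
r49=110001 pc3: +8 =144
r50=110010 pc3: +8 =152
r51=110011 pc4: +16 =168
r52=110100 pc3: +8 =176
r53=110101 pc4: +16 =192
r54=110110 pc4: +16 =208
r55=110111 pc5: +32 =240
r56=111000 pc3: +8 =248
r57=111001 pc4: +16 =264
r58=111010 pc4: +16 =280
r59=111011 pc5: +32 =312
r60=111100 pc4: +16 =328
r61=111101 pc5: +32 =360
r62=111110 pc5: +32 =392
r63=111111 pc6: +64 =456
r64=1000000 pc1: +2 =458
r65=1000001 pc2: +4 =462
r66=1000010 pc2: +4 =466
r67=1000011 pc3: +8 =474
r68=1000100 pc2: +4 =478
r69=1000101 pc3: +8 =486
r70=1000110 pc3: +8 =494
r71=1000111 pc4: +16 =510
r72=1001000 pc2: +4 =514
r73=1001001 pc3: +8 =522
r74=1001010 pc3: +8 =530
r75=1001011 pc4: +16 =546
r76=1001100 pc3: +8 =554
r77=1001101 pc4: +16 =570
r78=1001110 pc4: +16 =586
r79=1001111 pc5: +32 =618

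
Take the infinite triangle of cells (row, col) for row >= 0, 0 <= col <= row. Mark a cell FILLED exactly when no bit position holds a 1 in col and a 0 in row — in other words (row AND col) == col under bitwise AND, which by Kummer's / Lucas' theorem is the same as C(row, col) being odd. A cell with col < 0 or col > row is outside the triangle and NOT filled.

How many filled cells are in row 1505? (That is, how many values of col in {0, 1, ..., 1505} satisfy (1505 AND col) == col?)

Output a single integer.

Answer: 64

Derivation:
1505 in binary = 10111100001
popcount(1505) = number of 1-bits in 10111100001 = 6
A col c satisfies (1505 AND c) == c iff every set bit of c is also set in 1505; each of the 6 set bits of 1505 can independently be on or off in c.
count = 2^6 = 64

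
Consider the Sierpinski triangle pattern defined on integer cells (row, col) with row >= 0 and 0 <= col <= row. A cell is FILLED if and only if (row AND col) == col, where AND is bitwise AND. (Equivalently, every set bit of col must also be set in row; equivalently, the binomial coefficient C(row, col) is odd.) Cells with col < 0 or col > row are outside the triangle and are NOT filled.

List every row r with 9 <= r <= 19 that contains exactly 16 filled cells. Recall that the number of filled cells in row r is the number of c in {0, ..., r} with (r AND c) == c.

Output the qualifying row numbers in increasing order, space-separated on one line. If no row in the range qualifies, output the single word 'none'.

Answer: 15

Derivation:
Row r has 2^popcount(r) filled cells, so we need popcount(r) = log2(16) = 4.
Scan r = 9..19 and keep those with exactly 4 one-bits:
r=9=1001 popcount=2 -> skip
r=10=1010 popcount=2 -> skip
r=11=1011 popcount=3 -> skip
r=12=1100 popcount=2 -> skip
r=13=1101 popcount=3 -> skip
r=14=1110 popcount=3 -> skip
r=15=1111 popcount=4 -> KEEP
r=16=10000 popcount=1 -> skip
r=17=10001 popcount=2 -> skip
r=18=10010 popcount=2 -> skip
r=19=10011 popcount=3 -> skip
Kept rows: 15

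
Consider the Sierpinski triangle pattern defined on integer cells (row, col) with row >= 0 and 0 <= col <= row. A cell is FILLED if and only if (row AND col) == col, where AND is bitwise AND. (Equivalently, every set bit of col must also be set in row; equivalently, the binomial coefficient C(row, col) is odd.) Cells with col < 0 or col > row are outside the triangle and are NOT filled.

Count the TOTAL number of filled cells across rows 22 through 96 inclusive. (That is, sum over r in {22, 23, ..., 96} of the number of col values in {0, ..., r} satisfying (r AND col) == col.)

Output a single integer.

Answer: 1108

Derivation:
r22=10110 pc3: +8 =8
r23=10111 pc4: +16 =24
r24=11000 pc2: +4 =28
r25=11001 pc3: +8 =36
r26=11010 pc3: +8 =44
r27=11011 pc4: +16 =60
r28=11100 pc3: +8 =68
r29=11101 pc4: +16 =84
r30=11110 pc4: +16 =100
r31=11111 pc5: +32 =132
r32=100000 pc1: +2 =134
r33=100001 pc2: +4 =138
r34=100010 pc2: +4 =142
r35=100011 pc3: +8 =150
r36=100100 pc2: +4 =154
r37=100101 pc3: +8 =162
r38=100110 pc3: +8 =170
r39=100111 pc4: +16 =186
r40=101000 pc2: +4 =190
r41=101001 pc3: +8 =198
r42=101010 pc3: +8 =206
r43=101011 pc4: +16 =222
r44=101100 pc3: +8 =230
r45=101101 pc4: +16 =246
r46=101110 pc4: +16 =262
r47=101111 pc5: +32 =294
r48=110000 pc2: +4 =298
r49=110001 pc3: +8 =306
r50=110010 pc3: +8 =314
r51=110011 pc4: +16 =330
r52=110100 pc3: +8 =338
r53=110101 pc4: +16 =354
r54=110110 pc4: +16 =370
r55=110111 pc5: +32 =402
r56=111000 pc3: +8 =410
r57=111001 pc4: +16 =426
r58=111010 pc4: +16 =442
r59=111011 pc5: +32 =474
r60=111100 pc4: +16 =490
r61=111101 pc5: +32 =522
r62=111110 pc5: +32 =554
r63=111111 pc6: +64 =618
r64=1000000 pc1: +2 =620
r65=1000001 pc2: +4 =624
r66=1000010 pc2: +4 =628
r67=1000011 pc3: +8 =636
r68=1000100 pc2: +4 =640
r69=1000101 pc3: +8 =648
r70=1000110 pc3: +8 =656
r71=1000111 pc4: +16 =672
r72=1001000 pc2: +4 =676
r73=1001001 pc3: +8 =684
r74=1001010 pc3: +8 =692
r75=1001011 pc4: +16 =708
r76=1001100 pc3: +8 =716
r77=1001101 pc4: +16 =732
r78=1001110 pc4: +16 =748
r79=1001111 pc5: +32 =780
r80=1010000 pc2: +4 =784
r81=1010001 pc3: +8 =792
r82=1010010 pc3: +8 =800
r83=1010011 pc4: +16 =816
r84=1010100 pc3: +8 =824
r85=1010101 pc4: +16 =840
r86=1010110 pc4: +16 =856
r87=1010111 pc5: +32 =888
r88=1011000 pc3: +8 =896
r89=1011001 pc4: +16 =912
r90=1011010 pc4: +16 =928
r91=1011011 pc5: +32 =960
r92=1011100 pc4: +16 =976
r93=1011101 pc5: +32 =1008
r94=1011110 pc5: +32 =1040
r95=1011111 pc6: +64 =1104
r96=1100000 pc2: +4 =1108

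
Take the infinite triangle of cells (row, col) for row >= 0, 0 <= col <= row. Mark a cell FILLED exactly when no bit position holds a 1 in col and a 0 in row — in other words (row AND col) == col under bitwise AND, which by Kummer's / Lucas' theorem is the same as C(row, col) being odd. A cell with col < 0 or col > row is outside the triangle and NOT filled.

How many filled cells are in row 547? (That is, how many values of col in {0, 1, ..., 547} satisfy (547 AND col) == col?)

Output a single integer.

Answer: 16

Derivation:
547 in binary = 1000100011
popcount(547) = number of 1-bits in 1000100011 = 4
A col c satisfies (547 AND c) == c iff every set bit of c is also set in 547; each of the 4 set bits of 547 can independently be on or off in c.
count = 2^4 = 16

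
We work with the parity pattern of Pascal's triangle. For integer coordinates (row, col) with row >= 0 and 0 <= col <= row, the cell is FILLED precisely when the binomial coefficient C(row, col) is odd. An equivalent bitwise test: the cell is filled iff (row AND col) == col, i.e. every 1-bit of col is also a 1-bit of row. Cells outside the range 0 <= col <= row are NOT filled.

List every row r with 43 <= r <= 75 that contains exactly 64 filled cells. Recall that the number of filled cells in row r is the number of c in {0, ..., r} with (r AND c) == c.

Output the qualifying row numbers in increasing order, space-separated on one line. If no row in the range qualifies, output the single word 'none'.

Answer: 63

Derivation:
Row r has 2^popcount(r) filled cells, so we need popcount(r) = log2(64) = 6.
Scan r = 43..75 and keep those with exactly 6 one-bits:
r=43=101011 popcount=4 -> skip
r=44=101100 popcount=3 -> skip
r=45=101101 popcount=4 -> skip
r=46=101110 popcount=4 -> skip
r=47=101111 popcount=5 -> skip
r=48=110000 popcount=2 -> skip
r=49=110001 popcount=3 -> skip
r=50=110010 popcount=3 -> skip
r=51=110011 popcount=4 -> skip
r=52=110100 popcount=3 -> skip
r=53=110101 popcount=4 -> skip
r=54=110110 popcount=4 -> skip
r=55=110111 popcount=5 -> skip
r=56=111000 popcount=3 -> skip
r=57=111001 popcount=4 -> skip
r=58=111010 popcount=4 -> skip
r=59=111011 popcount=5 -> skip
r=60=111100 popcount=4 -> skip
r=61=111101 popcount=5 -> skip
r=62=111110 popcount=5 -> skip
r=63=111111 popcount=6 -> KEEP
r=64=1000000 popcount=1 -> skip
r=65=1000001 popcount=2 -> skip
r=66=1000010 popcount=2 -> skip
r=67=1000011 popcount=3 -> skip
r=68=1000100 popcount=2 -> skip
r=69=1000101 popcount=3 -> skip
r=70=1000110 popcount=3 -> skip
r=71=1000111 popcount=4 -> skip
r=72=1001000 popcount=2 -> skip
r=73=1001001 popcount=3 -> skip
r=74=1001010 popcount=3 -> skip
r=75=1001011 popcount=4 -> skip
Kept rows: 63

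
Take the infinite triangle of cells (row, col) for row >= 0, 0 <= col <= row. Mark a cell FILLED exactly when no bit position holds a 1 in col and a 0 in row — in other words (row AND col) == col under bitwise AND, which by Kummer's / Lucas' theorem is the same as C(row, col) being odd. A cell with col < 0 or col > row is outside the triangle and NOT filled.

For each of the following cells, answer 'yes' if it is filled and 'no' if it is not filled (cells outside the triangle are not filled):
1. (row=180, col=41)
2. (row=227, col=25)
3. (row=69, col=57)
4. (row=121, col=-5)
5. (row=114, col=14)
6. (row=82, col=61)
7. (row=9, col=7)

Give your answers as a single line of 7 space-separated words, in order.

(180,41): row=0b10110100, col=0b101001, row AND col = 0b100000 = 32; 32 != 41 -> empty
(227,25): row=0b11100011, col=0b11001, row AND col = 0b1 = 1; 1 != 25 -> empty
(69,57): row=0b1000101, col=0b111001, row AND col = 0b1 = 1; 1 != 57 -> empty
(121,-5): col outside [0, 121] -> not filled
(114,14): row=0b1110010, col=0b1110, row AND col = 0b10 = 2; 2 != 14 -> empty
(82,61): row=0b1010010, col=0b111101, row AND col = 0b10000 = 16; 16 != 61 -> empty
(9,7): row=0b1001, col=0b111, row AND col = 0b1 = 1; 1 != 7 -> empty

Answer: no no no no no no no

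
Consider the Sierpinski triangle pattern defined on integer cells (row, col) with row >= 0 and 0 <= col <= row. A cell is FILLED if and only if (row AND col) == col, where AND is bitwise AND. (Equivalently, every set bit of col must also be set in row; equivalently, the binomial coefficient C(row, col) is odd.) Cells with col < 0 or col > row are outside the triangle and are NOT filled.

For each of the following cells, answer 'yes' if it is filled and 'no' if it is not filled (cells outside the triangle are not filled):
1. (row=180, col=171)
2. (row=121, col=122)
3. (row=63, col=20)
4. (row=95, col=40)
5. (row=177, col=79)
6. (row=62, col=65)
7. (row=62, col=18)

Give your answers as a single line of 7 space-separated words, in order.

(180,171): row=0b10110100, col=0b10101011, row AND col = 0b10100000 = 160; 160 != 171 -> empty
(121,122): col outside [0, 121] -> not filled
(63,20): row=0b111111, col=0b10100, row AND col = 0b10100 = 20; 20 == 20 -> filled
(95,40): row=0b1011111, col=0b101000, row AND col = 0b1000 = 8; 8 != 40 -> empty
(177,79): row=0b10110001, col=0b1001111, row AND col = 0b1 = 1; 1 != 79 -> empty
(62,65): col outside [0, 62] -> not filled
(62,18): row=0b111110, col=0b10010, row AND col = 0b10010 = 18; 18 == 18 -> filled

Answer: no no yes no no no yes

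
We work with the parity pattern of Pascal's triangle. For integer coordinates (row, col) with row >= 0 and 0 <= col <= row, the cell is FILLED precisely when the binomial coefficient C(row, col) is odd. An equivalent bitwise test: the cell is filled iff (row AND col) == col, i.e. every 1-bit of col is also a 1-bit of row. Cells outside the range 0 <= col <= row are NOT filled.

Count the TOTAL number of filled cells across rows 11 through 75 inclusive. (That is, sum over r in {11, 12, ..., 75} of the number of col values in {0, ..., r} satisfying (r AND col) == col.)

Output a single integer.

r11=1011 pc3: +8 =8
r12=1100 pc2: +4 =12
r13=1101 pc3: +8 =20
r14=1110 pc3: +8 =28
r15=1111 pc4: +16 =44
r16=10000 pc1: +2 =46
r17=10001 pc2: +4 =50
r18=10010 pc2: +4 =54
r19=10011 pc3: +8 =62
r20=10100 pc2: +4 =66
r21=10101 pc3: +8 =74
r22=10110 pc3: +8 =82
r23=10111 pc4: +16 =98
r24=11000 pc2: +4 =102
r25=11001 pc3: +8 =110
r26=11010 pc3: +8 =118
r27=11011 pc4: +16 =134
r28=11100 pc3: +8 =142
r29=11101 pc4: +16 =158
r30=11110 pc4: +16 =174
r31=11111 pc5: +32 =206
r32=100000 pc1: +2 =208
r33=100001 pc2: +4 =212
r34=100010 pc2: +4 =216
r35=100011 pc3: +8 =224
r36=100100 pc2: +4 =228
r37=100101 pc3: +8 =236
r38=100110 pc3: +8 =244
r39=100111 pc4: +16 =260
r40=101000 pc2: +4 =264
r41=101001 pc3: +8 =272
r42=101010 pc3: +8 =280
r43=101011 pc4: +16 =296
r44=101100 pc3: +8 =304
r45=101101 pc4: +16 =320
r46=101110 pc4: +16 =336
r47=101111 pc5: +32 =368
r48=110000 pc2: +4 =372
r49=110001 pc3: +8 =380
r50=110010 pc3: +8 =388
r51=110011 pc4: +16 =404
r52=110100 pc3: +8 =412
r53=110101 pc4: +16 =428
r54=110110 pc4: +16 =444
r55=110111 pc5: +32 =476
r56=111000 pc3: +8 =484
r57=111001 pc4: +16 =500
r58=111010 pc4: +16 =516
r59=111011 pc5: +32 =548
r60=111100 pc4: +16 =564
r61=111101 pc5: +32 =596
r62=111110 pc5: +32 =628
r63=111111 pc6: +64 =692
r64=1000000 pc1: +2 =694
r65=1000001 pc2: +4 =698
r66=1000010 pc2: +4 =702
r67=1000011 pc3: +8 =710
r68=1000100 pc2: +4 =714
r69=1000101 pc3: +8 =722
r70=1000110 pc3: +8 =730
r71=1000111 pc4: +16 =746
r72=1001000 pc2: +4 =750
r73=1001001 pc3: +8 =758
r74=1001010 pc3: +8 =766
r75=1001011 pc4: +16 =782

Answer: 782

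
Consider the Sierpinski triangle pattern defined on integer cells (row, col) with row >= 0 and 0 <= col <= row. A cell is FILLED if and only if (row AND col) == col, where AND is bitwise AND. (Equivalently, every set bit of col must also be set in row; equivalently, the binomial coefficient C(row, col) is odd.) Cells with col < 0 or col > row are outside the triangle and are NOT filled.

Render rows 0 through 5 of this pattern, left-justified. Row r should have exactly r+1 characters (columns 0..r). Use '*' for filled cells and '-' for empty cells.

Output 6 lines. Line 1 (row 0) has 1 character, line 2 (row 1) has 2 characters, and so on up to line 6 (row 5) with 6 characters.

Answer: *
**
*-*
****
*---*
**--**

Derivation:
r0=0: *
r1=1: **
r2=10: *-*
r3=11: ****
r4=100: *---*
r5=101: **--**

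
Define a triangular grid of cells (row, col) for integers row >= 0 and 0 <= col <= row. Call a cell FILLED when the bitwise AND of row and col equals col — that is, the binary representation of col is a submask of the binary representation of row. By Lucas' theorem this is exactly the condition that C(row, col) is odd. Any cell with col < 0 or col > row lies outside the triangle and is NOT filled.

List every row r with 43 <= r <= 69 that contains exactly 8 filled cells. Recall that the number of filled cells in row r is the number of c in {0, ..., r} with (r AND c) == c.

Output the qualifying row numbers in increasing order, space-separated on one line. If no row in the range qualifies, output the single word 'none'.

Row r has 2^popcount(r) filled cells, so we need popcount(r) = log2(8) = 3.
Scan r = 43..69 and keep those with exactly 3 one-bits:
r=43=101011 popcount=4 -> skip
r=44=101100 popcount=3 -> KEEP
r=45=101101 popcount=4 -> skip
r=46=101110 popcount=4 -> skip
r=47=101111 popcount=5 -> skip
r=48=110000 popcount=2 -> skip
r=49=110001 popcount=3 -> KEEP
r=50=110010 popcount=3 -> KEEP
r=51=110011 popcount=4 -> skip
r=52=110100 popcount=3 -> KEEP
r=53=110101 popcount=4 -> skip
r=54=110110 popcount=4 -> skip
r=55=110111 popcount=5 -> skip
r=56=111000 popcount=3 -> KEEP
r=57=111001 popcount=4 -> skip
r=58=111010 popcount=4 -> skip
r=59=111011 popcount=5 -> skip
r=60=111100 popcount=4 -> skip
r=61=111101 popcount=5 -> skip
r=62=111110 popcount=5 -> skip
r=63=111111 popcount=6 -> skip
r=64=1000000 popcount=1 -> skip
r=65=1000001 popcount=2 -> skip
r=66=1000010 popcount=2 -> skip
r=67=1000011 popcount=3 -> KEEP
r=68=1000100 popcount=2 -> skip
r=69=1000101 popcount=3 -> KEEP
Kept rows: 44 49 50 52 56 67 69

Answer: 44 49 50 52 56 67 69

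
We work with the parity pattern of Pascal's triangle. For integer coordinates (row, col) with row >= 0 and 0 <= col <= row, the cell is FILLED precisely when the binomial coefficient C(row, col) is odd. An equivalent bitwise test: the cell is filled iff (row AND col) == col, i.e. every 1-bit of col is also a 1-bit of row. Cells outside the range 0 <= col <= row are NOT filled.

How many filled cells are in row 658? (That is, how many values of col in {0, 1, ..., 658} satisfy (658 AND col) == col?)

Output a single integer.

Answer: 16

Derivation:
658 in binary = 1010010010
popcount(658) = number of 1-bits in 1010010010 = 4
A col c satisfies (658 AND c) == c iff every set bit of c is also set in 658; each of the 4 set bits of 658 can independently be on or off in c.
count = 2^4 = 16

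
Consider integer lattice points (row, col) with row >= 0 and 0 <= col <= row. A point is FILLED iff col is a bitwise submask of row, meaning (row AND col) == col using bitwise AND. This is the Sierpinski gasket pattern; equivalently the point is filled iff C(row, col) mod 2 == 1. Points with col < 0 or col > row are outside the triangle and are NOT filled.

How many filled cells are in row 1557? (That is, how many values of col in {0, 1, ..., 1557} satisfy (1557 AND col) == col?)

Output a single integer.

Answer: 32

Derivation:
1557 in binary = 11000010101
popcount(1557) = number of 1-bits in 11000010101 = 5
A col c satisfies (1557 AND c) == c iff every set bit of c is also set in 1557; each of the 5 set bits of 1557 can independently be on or off in c.
count = 2^5 = 32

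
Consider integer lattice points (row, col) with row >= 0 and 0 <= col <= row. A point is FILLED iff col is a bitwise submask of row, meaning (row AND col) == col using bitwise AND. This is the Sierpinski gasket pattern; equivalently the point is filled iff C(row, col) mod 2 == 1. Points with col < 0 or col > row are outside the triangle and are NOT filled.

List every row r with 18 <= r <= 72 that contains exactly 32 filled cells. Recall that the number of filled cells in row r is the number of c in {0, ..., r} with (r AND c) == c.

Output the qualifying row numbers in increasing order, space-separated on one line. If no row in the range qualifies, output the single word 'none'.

Row r has 2^popcount(r) filled cells, so we need popcount(r) = log2(32) = 5.
Scan r = 18..72 and keep those with exactly 5 one-bits:
r=18=10010 popcount=2 -> skip
r=19=10011 popcount=3 -> skip
r=20=10100 popcount=2 -> skip
r=21=10101 popcount=3 -> skip
r=22=10110 popcount=3 -> skip
r=23=10111 popcount=4 -> skip
r=24=11000 popcount=2 -> skip
r=25=11001 popcount=3 -> skip
r=26=11010 popcount=3 -> skip
r=27=11011 popcount=4 -> skip
r=28=11100 popcount=3 -> skip
r=29=11101 popcount=4 -> skip
r=30=11110 popcount=4 -> skip
r=31=11111 popcount=5 -> KEEP
r=32=100000 popcount=1 -> skip
r=33=100001 popcount=2 -> skip
r=34=100010 popcount=2 -> skip
r=35=100011 popcount=3 -> skip
r=36=100100 popcount=2 -> skip
r=37=100101 popcount=3 -> skip
r=38=100110 popcount=3 -> skip
r=39=100111 popcount=4 -> skip
r=40=101000 popcount=2 -> skip
r=41=101001 popcount=3 -> skip
r=42=101010 popcount=3 -> skip
r=43=101011 popcount=4 -> skip
r=44=101100 popcount=3 -> skip
r=45=101101 popcount=4 -> skip
r=46=101110 popcount=4 -> skip
r=47=101111 popcount=5 -> KEEP
r=48=110000 popcount=2 -> skip
r=49=110001 popcount=3 -> skip
r=50=110010 popcount=3 -> skip
r=51=110011 popcount=4 -> skip
r=52=110100 popcount=3 -> skip
r=53=110101 popcount=4 -> skip
r=54=110110 popcount=4 -> skip
r=55=110111 popcount=5 -> KEEP
r=56=111000 popcount=3 -> skip
r=57=111001 popcount=4 -> skip
r=58=111010 popcount=4 -> skip
r=59=111011 popcount=5 -> KEEP
r=60=111100 popcount=4 -> skip
r=61=111101 popcount=5 -> KEEP
r=62=111110 popcount=5 -> KEEP
r=63=111111 popcount=6 -> skip
r=64=1000000 popcount=1 -> skip
r=65=1000001 popcount=2 -> skip
r=66=1000010 popcount=2 -> skip
r=67=1000011 popcount=3 -> skip
r=68=1000100 popcount=2 -> skip
r=69=1000101 popcount=3 -> skip
r=70=1000110 popcount=3 -> skip
r=71=1000111 popcount=4 -> skip
r=72=1001000 popcount=2 -> skip
Kept rows: 31 47 55 59 61 62

Answer: 31 47 55 59 61 62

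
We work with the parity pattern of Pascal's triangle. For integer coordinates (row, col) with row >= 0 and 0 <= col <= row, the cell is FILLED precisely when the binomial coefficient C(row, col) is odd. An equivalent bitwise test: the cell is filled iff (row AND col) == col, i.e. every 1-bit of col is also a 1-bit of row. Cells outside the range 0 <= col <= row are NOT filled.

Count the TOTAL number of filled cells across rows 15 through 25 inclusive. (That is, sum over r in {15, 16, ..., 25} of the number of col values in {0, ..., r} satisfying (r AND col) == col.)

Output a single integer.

r15=1111 pc4: +16 =16
r16=10000 pc1: +2 =18
r17=10001 pc2: +4 =22
r18=10010 pc2: +4 =26
r19=10011 pc3: +8 =34
r20=10100 pc2: +4 =38
r21=10101 pc3: +8 =46
r22=10110 pc3: +8 =54
r23=10111 pc4: +16 =70
r24=11000 pc2: +4 =74
r25=11001 pc3: +8 =82

Answer: 82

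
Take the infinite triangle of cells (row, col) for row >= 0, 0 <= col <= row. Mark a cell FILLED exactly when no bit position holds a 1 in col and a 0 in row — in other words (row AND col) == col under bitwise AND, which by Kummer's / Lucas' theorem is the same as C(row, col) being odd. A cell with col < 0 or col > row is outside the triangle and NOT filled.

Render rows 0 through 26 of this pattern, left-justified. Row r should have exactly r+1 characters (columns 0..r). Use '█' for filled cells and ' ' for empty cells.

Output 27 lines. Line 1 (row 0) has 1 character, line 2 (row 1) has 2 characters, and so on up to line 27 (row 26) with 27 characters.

r0=0: █
r1=1: ██
r2=10: █ █
r3=11: ████
r4=100: █   █
r5=101: ██  ██
r6=110: █ █ █ █
r7=111: ████████
r8=1000: █       █
r9=1001: ██      ██
r10=1010: █ █     █ █
r11=1011: ████    ████
r12=1100: █   █   █   █
r13=1101: ██  ██  ██  ██
r14=1110: █ █ █ █ █ █ █ █
r15=1111: ████████████████
r16=10000: █               █
r17=10001: ██              ██
r18=10010: █ █             █ █
r19=10011: ████            ████
r20=10100: █   █           █   █
r21=10101: ██  ██          ██  ██
r22=10110: █ █ █ █         █ █ █ █
r23=10111: ████████        ████████
r24=11000: █       █       █       █
r25=11001: ██      ██      ██      ██
r26=11010: █ █     █ █     █ █     █ █

Answer: █
██
█ █
████
█   █
██  ██
█ █ █ █
████████
█       █
██      ██
█ █     █ █
████    ████
█   █   █   █
██  ██  ██  ██
█ █ █ █ █ █ █ █
████████████████
█               █
██              ██
█ █             █ █
████            ████
█   █           █   █
██  ██          ██  ██
█ █ █ █         █ █ █ █
████████        ████████
█       █       █       █
██      ██      ██      ██
█ █     █ █     █ █     █ █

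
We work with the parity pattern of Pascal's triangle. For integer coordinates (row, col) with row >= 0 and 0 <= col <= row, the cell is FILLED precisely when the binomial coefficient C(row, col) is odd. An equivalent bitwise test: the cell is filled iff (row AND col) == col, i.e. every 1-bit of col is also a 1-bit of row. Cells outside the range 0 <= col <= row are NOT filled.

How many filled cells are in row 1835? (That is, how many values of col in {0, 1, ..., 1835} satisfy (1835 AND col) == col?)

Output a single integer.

Answer: 128

Derivation:
1835 in binary = 11100101011
popcount(1835) = number of 1-bits in 11100101011 = 7
A col c satisfies (1835 AND c) == c iff every set bit of c is also set in 1835; each of the 7 set bits of 1835 can independently be on or off in c.
count = 2^7 = 128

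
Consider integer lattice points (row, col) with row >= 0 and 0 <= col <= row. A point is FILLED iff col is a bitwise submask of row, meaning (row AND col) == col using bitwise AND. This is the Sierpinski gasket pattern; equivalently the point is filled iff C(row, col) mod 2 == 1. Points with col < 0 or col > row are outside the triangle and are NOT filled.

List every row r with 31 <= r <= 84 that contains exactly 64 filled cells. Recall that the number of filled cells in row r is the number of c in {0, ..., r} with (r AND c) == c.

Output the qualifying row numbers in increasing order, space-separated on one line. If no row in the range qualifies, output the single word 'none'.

Row r has 2^popcount(r) filled cells, so we need popcount(r) = log2(64) = 6.
Scan r = 31..84 and keep those with exactly 6 one-bits:
r=31=11111 popcount=5 -> skip
r=32=100000 popcount=1 -> skip
r=33=100001 popcount=2 -> skip
r=34=100010 popcount=2 -> skip
r=35=100011 popcount=3 -> skip
r=36=100100 popcount=2 -> skip
r=37=100101 popcount=3 -> skip
r=38=100110 popcount=3 -> skip
r=39=100111 popcount=4 -> skip
r=40=101000 popcount=2 -> skip
r=41=101001 popcount=3 -> skip
r=42=101010 popcount=3 -> skip
r=43=101011 popcount=4 -> skip
r=44=101100 popcount=3 -> skip
r=45=101101 popcount=4 -> skip
r=46=101110 popcount=4 -> skip
r=47=101111 popcount=5 -> skip
r=48=110000 popcount=2 -> skip
r=49=110001 popcount=3 -> skip
r=50=110010 popcount=3 -> skip
r=51=110011 popcount=4 -> skip
r=52=110100 popcount=3 -> skip
r=53=110101 popcount=4 -> skip
r=54=110110 popcount=4 -> skip
r=55=110111 popcount=5 -> skip
r=56=111000 popcount=3 -> skip
r=57=111001 popcount=4 -> skip
r=58=111010 popcount=4 -> skip
r=59=111011 popcount=5 -> skip
r=60=111100 popcount=4 -> skip
r=61=111101 popcount=5 -> skip
r=62=111110 popcount=5 -> skip
r=63=111111 popcount=6 -> KEEP
r=64=1000000 popcount=1 -> skip
r=65=1000001 popcount=2 -> skip
r=66=1000010 popcount=2 -> skip
r=67=1000011 popcount=3 -> skip
r=68=1000100 popcount=2 -> skip
r=69=1000101 popcount=3 -> skip
r=70=1000110 popcount=3 -> skip
r=71=1000111 popcount=4 -> skip
r=72=1001000 popcount=2 -> skip
r=73=1001001 popcount=3 -> skip
r=74=1001010 popcount=3 -> skip
r=75=1001011 popcount=4 -> skip
r=76=1001100 popcount=3 -> skip
r=77=1001101 popcount=4 -> skip
r=78=1001110 popcount=4 -> skip
r=79=1001111 popcount=5 -> skip
r=80=1010000 popcount=2 -> skip
r=81=1010001 popcount=3 -> skip
r=82=1010010 popcount=3 -> skip
r=83=1010011 popcount=4 -> skip
r=84=1010100 popcount=3 -> skip
Kept rows: 63

Answer: 63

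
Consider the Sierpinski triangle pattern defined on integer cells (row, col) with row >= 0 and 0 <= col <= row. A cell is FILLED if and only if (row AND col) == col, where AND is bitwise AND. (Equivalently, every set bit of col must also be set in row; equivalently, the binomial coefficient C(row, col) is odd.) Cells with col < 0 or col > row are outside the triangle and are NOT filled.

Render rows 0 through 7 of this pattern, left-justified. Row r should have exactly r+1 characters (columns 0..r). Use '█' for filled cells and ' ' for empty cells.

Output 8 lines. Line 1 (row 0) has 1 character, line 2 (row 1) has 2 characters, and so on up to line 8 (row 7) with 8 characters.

Answer: █
██
█ █
████
█   █
██  ██
█ █ █ █
████████

Derivation:
r0=0: █
r1=1: ██
r2=10: █ █
r3=11: ████
r4=100: █   █
r5=101: ██  ██
r6=110: █ █ █ █
r7=111: ████████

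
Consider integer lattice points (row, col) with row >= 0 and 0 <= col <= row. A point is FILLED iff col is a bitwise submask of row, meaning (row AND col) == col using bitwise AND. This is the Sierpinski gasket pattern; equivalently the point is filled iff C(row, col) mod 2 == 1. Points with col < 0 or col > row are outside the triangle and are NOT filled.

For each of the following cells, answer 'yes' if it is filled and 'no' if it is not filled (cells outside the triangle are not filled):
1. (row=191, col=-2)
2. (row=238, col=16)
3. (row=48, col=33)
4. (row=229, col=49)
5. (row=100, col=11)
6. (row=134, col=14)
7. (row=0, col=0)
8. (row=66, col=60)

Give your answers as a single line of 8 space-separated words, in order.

Answer: no no no no no no yes no

Derivation:
(191,-2): col outside [0, 191] -> not filled
(238,16): row=0b11101110, col=0b10000, row AND col = 0b0 = 0; 0 != 16 -> empty
(48,33): row=0b110000, col=0b100001, row AND col = 0b100000 = 32; 32 != 33 -> empty
(229,49): row=0b11100101, col=0b110001, row AND col = 0b100001 = 33; 33 != 49 -> empty
(100,11): row=0b1100100, col=0b1011, row AND col = 0b0 = 0; 0 != 11 -> empty
(134,14): row=0b10000110, col=0b1110, row AND col = 0b110 = 6; 6 != 14 -> empty
(0,0): row=0b0, col=0b0, row AND col = 0b0 = 0; 0 == 0 -> filled
(66,60): row=0b1000010, col=0b111100, row AND col = 0b0 = 0; 0 != 60 -> empty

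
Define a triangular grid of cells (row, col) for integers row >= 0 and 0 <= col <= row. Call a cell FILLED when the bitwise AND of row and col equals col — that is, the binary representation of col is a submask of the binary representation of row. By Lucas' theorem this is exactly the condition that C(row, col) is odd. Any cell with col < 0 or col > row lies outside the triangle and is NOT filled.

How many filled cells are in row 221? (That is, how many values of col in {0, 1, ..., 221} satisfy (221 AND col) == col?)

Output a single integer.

Answer: 64

Derivation:
221 in binary = 11011101
popcount(221) = number of 1-bits in 11011101 = 6
A col c satisfies (221 AND c) == c iff every set bit of c is also set in 221; each of the 6 set bits of 221 can independently be on or off in c.
count = 2^6 = 64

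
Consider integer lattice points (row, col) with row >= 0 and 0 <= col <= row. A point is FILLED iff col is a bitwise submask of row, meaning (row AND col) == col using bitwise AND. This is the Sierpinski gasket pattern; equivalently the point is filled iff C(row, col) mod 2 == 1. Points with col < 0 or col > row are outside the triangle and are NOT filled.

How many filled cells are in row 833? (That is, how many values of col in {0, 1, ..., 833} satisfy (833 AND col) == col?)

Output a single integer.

Answer: 16

Derivation:
833 in binary = 1101000001
popcount(833) = number of 1-bits in 1101000001 = 4
A col c satisfies (833 AND c) == c iff every set bit of c is also set in 833; each of the 4 set bits of 833 can independently be on or off in c.
count = 2^4 = 16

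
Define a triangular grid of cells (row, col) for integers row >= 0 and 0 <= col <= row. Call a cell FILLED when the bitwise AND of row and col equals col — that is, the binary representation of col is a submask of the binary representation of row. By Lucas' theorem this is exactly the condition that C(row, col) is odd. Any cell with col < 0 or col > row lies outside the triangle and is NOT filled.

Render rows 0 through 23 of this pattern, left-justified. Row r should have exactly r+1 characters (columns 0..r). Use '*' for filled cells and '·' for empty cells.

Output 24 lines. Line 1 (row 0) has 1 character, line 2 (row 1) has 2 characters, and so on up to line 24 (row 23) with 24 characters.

r0=0: *
r1=1: **
r2=10: *·*
r3=11: ****
r4=100: *···*
r5=101: **··**
r6=110: *·*·*·*
r7=111: ********
r8=1000: *·······*
r9=1001: **······**
r10=1010: *·*·····*·*
r11=1011: ****····****
r12=1100: *···*···*···*
r13=1101: **··**··**··**
r14=1110: *·*·*·*·*·*·*·*
r15=1111: ****************
r16=10000: *···············*
r17=10001: **··············**
r18=10010: *·*·············*·*
r19=10011: ****············****
r20=10100: *···*···········*···*
r21=10101: **··**··········**··**
r22=10110: *·*·*·*·········*·*·*·*
r23=10111: ********········********

Answer: *
**
*·*
****
*···*
**··**
*·*·*·*
********
*·······*
**······**
*·*·····*·*
****····****
*···*···*···*
**··**··**··**
*·*·*·*·*·*·*·*
****************
*···············*
**··············**
*·*·············*·*
****············****
*···*···········*···*
**··**··········**··**
*·*·*·*·········*·*·*·*
********········********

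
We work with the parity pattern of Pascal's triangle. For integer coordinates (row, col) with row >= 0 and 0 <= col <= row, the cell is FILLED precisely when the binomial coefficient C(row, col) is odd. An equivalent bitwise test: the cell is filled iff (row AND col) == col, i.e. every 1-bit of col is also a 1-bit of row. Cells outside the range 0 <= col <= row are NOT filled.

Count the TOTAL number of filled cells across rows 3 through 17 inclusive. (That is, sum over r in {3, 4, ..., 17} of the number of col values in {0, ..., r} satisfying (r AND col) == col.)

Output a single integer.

r3=11 pc2: +4 =4
r4=100 pc1: +2 =6
r5=101 pc2: +4 =10
r6=110 pc2: +4 =14
r7=111 pc3: +8 =22
r8=1000 pc1: +2 =24
r9=1001 pc2: +4 =28
r10=1010 pc2: +4 =32
r11=1011 pc3: +8 =40
r12=1100 pc2: +4 =44
r13=1101 pc3: +8 =52
r14=1110 pc3: +8 =60
r15=1111 pc4: +16 =76
r16=10000 pc1: +2 =78
r17=10001 pc2: +4 =82

Answer: 82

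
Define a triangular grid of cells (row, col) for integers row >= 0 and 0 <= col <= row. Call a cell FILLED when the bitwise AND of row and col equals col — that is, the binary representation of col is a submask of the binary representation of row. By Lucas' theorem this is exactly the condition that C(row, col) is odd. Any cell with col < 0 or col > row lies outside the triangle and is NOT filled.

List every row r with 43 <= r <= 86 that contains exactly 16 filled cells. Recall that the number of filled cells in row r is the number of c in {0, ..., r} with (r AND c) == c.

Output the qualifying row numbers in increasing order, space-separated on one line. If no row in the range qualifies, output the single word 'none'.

Answer: 43 45 46 51 53 54 57 58 60 71 75 77 78 83 85 86

Derivation:
Row r has 2^popcount(r) filled cells, so we need popcount(r) = log2(16) = 4.
Scan r = 43..86 and keep those with exactly 4 one-bits:
r=43=101011 popcount=4 -> KEEP
r=44=101100 popcount=3 -> skip
r=45=101101 popcount=4 -> KEEP
r=46=101110 popcount=4 -> KEEP
r=47=101111 popcount=5 -> skip
r=48=110000 popcount=2 -> skip
r=49=110001 popcount=3 -> skip
r=50=110010 popcount=3 -> skip
r=51=110011 popcount=4 -> KEEP
r=52=110100 popcount=3 -> skip
r=53=110101 popcount=4 -> KEEP
r=54=110110 popcount=4 -> KEEP
r=55=110111 popcount=5 -> skip
r=56=111000 popcount=3 -> skip
r=57=111001 popcount=4 -> KEEP
r=58=111010 popcount=4 -> KEEP
r=59=111011 popcount=5 -> skip
r=60=111100 popcount=4 -> KEEP
r=61=111101 popcount=5 -> skip
r=62=111110 popcount=5 -> skip
r=63=111111 popcount=6 -> skip
r=64=1000000 popcount=1 -> skip
r=65=1000001 popcount=2 -> skip
r=66=1000010 popcount=2 -> skip
r=67=1000011 popcount=3 -> skip
r=68=1000100 popcount=2 -> skip
r=69=1000101 popcount=3 -> skip
r=70=1000110 popcount=3 -> skip
r=71=1000111 popcount=4 -> KEEP
r=72=1001000 popcount=2 -> skip
r=73=1001001 popcount=3 -> skip
r=74=1001010 popcount=3 -> skip
r=75=1001011 popcount=4 -> KEEP
r=76=1001100 popcount=3 -> skip
r=77=1001101 popcount=4 -> KEEP
r=78=1001110 popcount=4 -> KEEP
r=79=1001111 popcount=5 -> skip
r=80=1010000 popcount=2 -> skip
r=81=1010001 popcount=3 -> skip
r=82=1010010 popcount=3 -> skip
r=83=1010011 popcount=4 -> KEEP
r=84=1010100 popcount=3 -> skip
r=85=1010101 popcount=4 -> KEEP
r=86=1010110 popcount=4 -> KEEP
Kept rows: 43 45 46 51 53 54 57 58 60 71 75 77 78 83 85 86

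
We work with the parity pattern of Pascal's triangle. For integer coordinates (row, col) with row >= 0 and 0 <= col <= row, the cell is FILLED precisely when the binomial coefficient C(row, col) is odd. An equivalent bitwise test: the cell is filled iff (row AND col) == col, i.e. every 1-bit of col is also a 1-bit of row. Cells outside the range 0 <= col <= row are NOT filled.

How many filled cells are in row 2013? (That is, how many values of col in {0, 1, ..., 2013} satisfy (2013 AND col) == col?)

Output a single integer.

Answer: 512

Derivation:
2013 in binary = 11111011101
popcount(2013) = number of 1-bits in 11111011101 = 9
A col c satisfies (2013 AND c) == c iff every set bit of c is also set in 2013; each of the 9 set bits of 2013 can independently be on or off in c.
count = 2^9 = 512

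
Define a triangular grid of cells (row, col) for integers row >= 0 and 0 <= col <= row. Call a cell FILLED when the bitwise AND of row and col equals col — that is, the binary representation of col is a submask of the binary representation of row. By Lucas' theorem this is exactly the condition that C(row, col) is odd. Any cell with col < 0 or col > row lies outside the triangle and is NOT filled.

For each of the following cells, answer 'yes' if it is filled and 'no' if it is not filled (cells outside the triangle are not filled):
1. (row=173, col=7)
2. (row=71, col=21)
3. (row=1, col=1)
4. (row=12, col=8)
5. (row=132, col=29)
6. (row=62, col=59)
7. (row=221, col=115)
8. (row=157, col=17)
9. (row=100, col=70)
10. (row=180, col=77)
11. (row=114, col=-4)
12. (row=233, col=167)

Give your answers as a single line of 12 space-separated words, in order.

Answer: no no yes yes no no no yes no no no no

Derivation:
(173,7): row=0b10101101, col=0b111, row AND col = 0b101 = 5; 5 != 7 -> empty
(71,21): row=0b1000111, col=0b10101, row AND col = 0b101 = 5; 5 != 21 -> empty
(1,1): row=0b1, col=0b1, row AND col = 0b1 = 1; 1 == 1 -> filled
(12,8): row=0b1100, col=0b1000, row AND col = 0b1000 = 8; 8 == 8 -> filled
(132,29): row=0b10000100, col=0b11101, row AND col = 0b100 = 4; 4 != 29 -> empty
(62,59): row=0b111110, col=0b111011, row AND col = 0b111010 = 58; 58 != 59 -> empty
(221,115): row=0b11011101, col=0b1110011, row AND col = 0b1010001 = 81; 81 != 115 -> empty
(157,17): row=0b10011101, col=0b10001, row AND col = 0b10001 = 17; 17 == 17 -> filled
(100,70): row=0b1100100, col=0b1000110, row AND col = 0b1000100 = 68; 68 != 70 -> empty
(180,77): row=0b10110100, col=0b1001101, row AND col = 0b100 = 4; 4 != 77 -> empty
(114,-4): col outside [0, 114] -> not filled
(233,167): row=0b11101001, col=0b10100111, row AND col = 0b10100001 = 161; 161 != 167 -> empty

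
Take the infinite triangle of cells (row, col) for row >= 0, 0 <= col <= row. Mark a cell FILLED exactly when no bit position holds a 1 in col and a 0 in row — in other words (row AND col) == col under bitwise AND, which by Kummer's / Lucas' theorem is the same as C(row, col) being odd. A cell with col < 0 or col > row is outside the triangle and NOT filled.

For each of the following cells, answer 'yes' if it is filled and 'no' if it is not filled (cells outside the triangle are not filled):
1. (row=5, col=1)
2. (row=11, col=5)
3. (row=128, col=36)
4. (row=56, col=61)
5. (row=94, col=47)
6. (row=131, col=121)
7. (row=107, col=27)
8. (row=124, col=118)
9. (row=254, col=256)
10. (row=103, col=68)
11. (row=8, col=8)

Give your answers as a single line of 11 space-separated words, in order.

Answer: yes no no no no no no no no yes yes

Derivation:
(5,1): row=0b101, col=0b1, row AND col = 0b1 = 1; 1 == 1 -> filled
(11,5): row=0b1011, col=0b101, row AND col = 0b1 = 1; 1 != 5 -> empty
(128,36): row=0b10000000, col=0b100100, row AND col = 0b0 = 0; 0 != 36 -> empty
(56,61): col outside [0, 56] -> not filled
(94,47): row=0b1011110, col=0b101111, row AND col = 0b1110 = 14; 14 != 47 -> empty
(131,121): row=0b10000011, col=0b1111001, row AND col = 0b1 = 1; 1 != 121 -> empty
(107,27): row=0b1101011, col=0b11011, row AND col = 0b1011 = 11; 11 != 27 -> empty
(124,118): row=0b1111100, col=0b1110110, row AND col = 0b1110100 = 116; 116 != 118 -> empty
(254,256): col outside [0, 254] -> not filled
(103,68): row=0b1100111, col=0b1000100, row AND col = 0b1000100 = 68; 68 == 68 -> filled
(8,8): row=0b1000, col=0b1000, row AND col = 0b1000 = 8; 8 == 8 -> filled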